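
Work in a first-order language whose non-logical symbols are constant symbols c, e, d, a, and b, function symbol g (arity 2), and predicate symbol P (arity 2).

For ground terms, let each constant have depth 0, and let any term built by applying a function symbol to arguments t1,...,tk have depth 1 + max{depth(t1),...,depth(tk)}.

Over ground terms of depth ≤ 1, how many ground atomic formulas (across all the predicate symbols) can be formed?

900

First count ground terms of depth ≤ 1.
Write N_k for the number of ground terms of depth ≤ k. A term of depth ≤ k is either a constant or a function symbol applied to arguments of depth ≤ k−1, so N_k = 5 + N_{k-1}^2.
N_0 = 5
N_1 = 5 + 5^2 = 30
So |H| = 30.
For each predicate symbol, the number of ground atoms is |H| raised to its arity; summing:
  P: 30^2 = 900
Total ground atoms: 900.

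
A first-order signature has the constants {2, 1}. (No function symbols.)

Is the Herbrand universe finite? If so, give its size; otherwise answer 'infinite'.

2

There are no function symbols, so every ground term is one of the 2 constants.
The Herbrand universe is {2, 1}, which is finite with 2 elements.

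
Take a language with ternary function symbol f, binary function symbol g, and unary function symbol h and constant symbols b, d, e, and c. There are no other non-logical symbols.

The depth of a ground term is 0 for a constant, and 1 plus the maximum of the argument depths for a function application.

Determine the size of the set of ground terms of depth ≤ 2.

689308

Let N_k count ground terms of depth at most k. Each non-constant term of depth ≤ k is some function symbol applied to depth-≤(k−1) arguments, giving N_k = 4 + N_{k-1}^3 + N_{k-1}^2 + N_{k-1}.
N_0 = 4
N_1 = 4 + 4^3 + 4^2 + 4 = 88
N_2 = 4 + 88^3 + 88^2 + 88 = 689308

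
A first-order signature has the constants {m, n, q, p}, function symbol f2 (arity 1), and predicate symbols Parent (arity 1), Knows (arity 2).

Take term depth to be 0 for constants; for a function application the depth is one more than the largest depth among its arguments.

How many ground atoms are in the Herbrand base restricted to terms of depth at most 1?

72

First count ground terms of depth ≤ 1.
Let N_k count ground terms of depth at most k. Each non-constant term of depth ≤ k is some function symbol applied to depth-≤(k−1) arguments, giving N_k = 4 + N_{k-1}.
N_0 = 4
N_1 = 4 + 4 = 8
So |H| = 8.
For each predicate symbol, the number of ground atoms is |H| raised to its arity; summing:
  Parent: 8;  Knows: 8^2 = 64
Total ground atoms: 8 + 64 = 72.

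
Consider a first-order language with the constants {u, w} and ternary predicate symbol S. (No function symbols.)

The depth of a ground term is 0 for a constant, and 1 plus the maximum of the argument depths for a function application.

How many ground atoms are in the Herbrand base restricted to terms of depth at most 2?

8

First count ground terms of depth ≤ 2.
With no function symbols every ground term is a constant, so there are exactly 2 ground terms at every depth bound.
N_0 = 2
N_1 = 2
N_2 = 2
Explicitly: u, w.
So |H| = 2.
Each predicate of arity r yields |H|^r ground atoms (one per choice of an r-tuple from H):
  S: 2^3 = 8
Total ground atoms: 8.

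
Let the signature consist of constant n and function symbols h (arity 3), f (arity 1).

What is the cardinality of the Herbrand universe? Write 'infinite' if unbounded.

The signature has at least one function symbol (h, arity 3) and at least one constant (n).
Iterating h gives infinitely many distinct ground terms: n, h(n, n, n), h(h(n, n, n), h(n, n, n), h(n, n, n)), ...
So the Herbrand universe is infinite.

infinite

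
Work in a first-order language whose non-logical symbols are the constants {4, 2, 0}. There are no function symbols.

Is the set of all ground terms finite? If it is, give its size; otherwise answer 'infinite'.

3

There are no function symbols, so every ground term is one of the 3 constants.
The Herbrand universe is {4, 2, 0}, which is finite with 3 elements.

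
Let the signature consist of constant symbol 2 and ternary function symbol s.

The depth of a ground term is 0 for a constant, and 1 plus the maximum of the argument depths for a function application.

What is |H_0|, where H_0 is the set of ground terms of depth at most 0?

1

Write N_k for the number of ground terms of depth ≤ k. A term of depth ≤ k is either a constant or a function symbol applied to arguments of depth ≤ k−1, so N_k = 1 + N_{k-1}^3.
N_0 = 1
Explicitly: 2.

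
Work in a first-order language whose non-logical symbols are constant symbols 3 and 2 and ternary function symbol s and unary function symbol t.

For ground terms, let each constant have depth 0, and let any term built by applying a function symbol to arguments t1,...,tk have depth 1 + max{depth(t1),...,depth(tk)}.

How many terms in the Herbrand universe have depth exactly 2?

Count level by level. With function symbols s/3, t/1, the terms of depth ≤ k are the 2 constants together with each function applied to depth-≤(k−1) tuples, so N_k = 2 + N_{k-1}^3 + N_{k-1}.
N_0 = 2
N_1 = 2 + 2^3 + 2 = 12
N_2 = 2 + 12^3 + 12 = 1742
Terms of depth exactly 2: N_2 − N_1 = 1742 − 12 = 1730.

1730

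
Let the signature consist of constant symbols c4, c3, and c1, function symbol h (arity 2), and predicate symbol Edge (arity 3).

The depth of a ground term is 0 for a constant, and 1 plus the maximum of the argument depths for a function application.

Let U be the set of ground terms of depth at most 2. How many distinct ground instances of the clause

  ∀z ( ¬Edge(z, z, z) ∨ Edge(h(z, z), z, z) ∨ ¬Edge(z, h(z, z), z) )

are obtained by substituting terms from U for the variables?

147

Ground terms of depth ≤ 2:
  Count level by level. With function symbols h/2, the terms of depth ≤ k are the 3 constants together with each function applied to depth-≤(k−1) tuples, so N_k = 3 + N_{k-1}^2.
  N_0 = 3
  N_1 = 3 + 3^2 = 12
  N_2 = 3 + 12^2 = 147
So there are 147 ground terms available for substitution.
The variable z ranges independently over the available ground terms, and distinct assignments produce distinct instances.
Number of ground instances = 147.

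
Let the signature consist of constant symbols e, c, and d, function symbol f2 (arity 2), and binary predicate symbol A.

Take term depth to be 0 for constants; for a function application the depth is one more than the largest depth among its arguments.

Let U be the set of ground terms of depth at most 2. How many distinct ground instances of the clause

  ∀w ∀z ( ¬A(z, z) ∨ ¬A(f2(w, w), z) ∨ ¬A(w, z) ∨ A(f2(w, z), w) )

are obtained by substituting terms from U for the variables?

Ground terms of depth ≤ 2:
  Let N_k count ground terms of depth at most k. Each non-constant term of depth ≤ k is some function symbol applied to depth-≤(k−1) arguments, giving N_k = 3 + N_{k-1}^2.
  N_0 = 3
  N_1 = 3 + 3^2 = 12
  N_2 = 3 + 12^2 = 147
So there are 147 ground terms available for substitution.
There are 2 variables to instantiate (w, z), each occurring in at least one literal, so different choices give different ground instances.
Number of ground instances = 147^2 = 21609.

21609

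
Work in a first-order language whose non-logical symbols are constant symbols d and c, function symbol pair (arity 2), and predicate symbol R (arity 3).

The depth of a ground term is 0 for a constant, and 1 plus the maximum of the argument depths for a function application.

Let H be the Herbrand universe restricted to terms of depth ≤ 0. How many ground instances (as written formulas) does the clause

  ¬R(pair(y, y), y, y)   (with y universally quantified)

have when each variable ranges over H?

Ground terms of depth ≤ 0:
  Let N_k = |{terms of depth ≤ k}|. Then N_0 = 2 and N_k = 2 + N_{k-1}^2 for k ≥ 1 (one summand per function symbol, arity giving the exponent).
  N_0 = 2
So there are 2 ground terms available for substitution.
There is 1 variable to instantiate (y),  occurring in at least one literal, so different choices give different ground instances.
Number of ground instances = 2.

2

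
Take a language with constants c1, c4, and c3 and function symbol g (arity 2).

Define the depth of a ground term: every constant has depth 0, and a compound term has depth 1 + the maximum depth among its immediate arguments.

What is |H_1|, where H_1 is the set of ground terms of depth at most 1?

12

Let N_k count ground terms of depth at most k. Each non-constant term of depth ≤ k is some function symbol applied to depth-≤(k−1) arguments, giving N_k = 3 + N_{k-1}^2.
N_0 = 3
N_1 = 3 + 3^2 = 12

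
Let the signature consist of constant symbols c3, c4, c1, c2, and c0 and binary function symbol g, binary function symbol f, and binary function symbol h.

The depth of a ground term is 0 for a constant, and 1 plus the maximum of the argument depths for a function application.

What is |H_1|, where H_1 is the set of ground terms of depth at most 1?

80

If N_k denotes the number of depth-≤k ground terms, the 5 constants give N_0 = 5, and each function symbol of arity r contributes N_{k-1}^r new terms at level k: N_k = 5 + N_{k-1}^2 + N_{k-1}^2 + N_{k-1}^2.
N_0 = 5
N_1 = 5 + 5^2 + 5^2 + 5^2 = 80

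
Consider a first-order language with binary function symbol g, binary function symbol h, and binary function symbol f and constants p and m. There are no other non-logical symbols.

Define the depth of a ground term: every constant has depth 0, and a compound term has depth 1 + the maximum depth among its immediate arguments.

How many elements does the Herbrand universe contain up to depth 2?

590

Count level by level. With function symbols g/2, h/2, f/2, the terms of depth ≤ k are the 2 constants together with each function applied to depth-≤(k−1) tuples, so N_k = 2 + N_{k-1}^2 + N_{k-1}^2 + N_{k-1}^2.
N_0 = 2
N_1 = 2 + 2^2 + 2^2 + 2^2 = 14
N_2 = 2 + 14^2 + 14^2 + 14^2 = 590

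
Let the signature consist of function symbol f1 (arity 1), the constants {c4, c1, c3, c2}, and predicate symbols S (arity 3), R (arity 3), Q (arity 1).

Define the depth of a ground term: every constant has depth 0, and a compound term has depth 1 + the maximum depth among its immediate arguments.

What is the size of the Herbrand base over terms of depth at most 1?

1032

First count ground terms of depth ≤ 1.
Let N_k = |{terms of depth ≤ k}|. Then N_0 = 4 and N_k = 4 + N_{k-1} for k ≥ 1 (one summand per function symbol, arity giving the exponent).
N_0 = 4
N_1 = 4 + 4 = 8
Explicitly: c4, c1, c3, c2, f1(c4), f1(c1), f1(c3), f1(c2).
So |H| = 8.
Each predicate of arity r yields |H|^r ground atoms (one per choice of an r-tuple from H):
  S: 8^3 = 512;  R: 8^3 = 512;  Q: 8
Total ground atoms: 512 + 512 + 8 = 1032.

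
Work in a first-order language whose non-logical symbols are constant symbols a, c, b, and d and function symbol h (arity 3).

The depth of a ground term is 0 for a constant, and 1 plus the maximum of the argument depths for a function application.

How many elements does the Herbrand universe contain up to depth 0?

Let N_k = |{terms of depth ≤ k}|. Then N_0 = 4 and N_k = 4 + N_{k-1}^3 for k ≥ 1 (one summand per function symbol, arity giving the exponent).
N_0 = 4
Explicitly: a, c, b, d.

4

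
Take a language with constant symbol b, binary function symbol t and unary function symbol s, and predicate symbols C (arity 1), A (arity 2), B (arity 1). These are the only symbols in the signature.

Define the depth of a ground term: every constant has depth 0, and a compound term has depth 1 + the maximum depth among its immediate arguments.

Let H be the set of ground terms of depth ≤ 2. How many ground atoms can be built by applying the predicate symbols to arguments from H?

First count ground terms of depth ≤ 2.
Write N_k for the number of ground terms of depth ≤ k. A term of depth ≤ k is either a constant or a function symbol applied to arguments of depth ≤ k−1, so N_k = 1 + N_{k-1}^2 + N_{k-1}.
N_0 = 1
N_1 = 1 + 1^2 + 1 = 3
N_2 = 1 + 3^2 + 3 = 13
So |H| = 13.
Ground atoms are formed by filling each argument slot of a predicate with a term from H, so an r-ary predicate gives |H|^r atoms:
  C: 13;  A: 13^2 = 169;  B: 13
Total ground atoms: 13 + 169 + 13 = 195.

195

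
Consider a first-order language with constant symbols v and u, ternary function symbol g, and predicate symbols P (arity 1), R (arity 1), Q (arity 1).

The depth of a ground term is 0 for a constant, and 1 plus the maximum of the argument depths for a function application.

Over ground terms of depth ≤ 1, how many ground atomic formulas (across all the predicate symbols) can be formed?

30

First count ground terms of depth ≤ 1.
Count level by level. With function symbols g/3, the terms of depth ≤ k are the 2 constants together with each function applied to depth-≤(k−1) tuples, so N_k = 2 + N_{k-1}^3.
N_0 = 2
N_1 = 2 + 2^3 = 10
Explicitly: v, u, g(v, v, v), g(v, v, u), g(v, u, v), g(v, u, u), g(u, v, v), g(u, v, u), g(u, u, v), g(u, u, u).
So |H| = 10.
For each predicate symbol, the number of ground atoms is |H| raised to its arity; summing:
  P: 10;  R: 10;  Q: 10
Total ground atoms: 10 + 10 + 10 = 30.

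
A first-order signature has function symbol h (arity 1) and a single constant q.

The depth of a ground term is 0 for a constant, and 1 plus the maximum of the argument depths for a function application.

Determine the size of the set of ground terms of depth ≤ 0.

Let N_k = |{terms of depth ≤ k}|. Then N_0 = 1 and N_k = 1 + N_{k-1} for k ≥ 1 (one summand per function symbol, arity giving the exponent).
N_0 = 1
Explicitly: q.

1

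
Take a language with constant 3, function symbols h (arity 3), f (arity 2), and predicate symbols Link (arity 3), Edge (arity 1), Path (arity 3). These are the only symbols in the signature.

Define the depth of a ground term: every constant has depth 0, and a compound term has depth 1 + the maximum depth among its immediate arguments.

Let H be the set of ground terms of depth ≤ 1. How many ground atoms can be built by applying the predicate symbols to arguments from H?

57

First count ground terms of depth ≤ 1.
Let N_k = |{terms of depth ≤ k}|. Then N_0 = 1 and N_k = 1 + N_{k-1}^3 + N_{k-1}^2 for k ≥ 1 (one summand per function symbol, arity giving the exponent).
N_0 = 1
N_1 = 1 + 1^3 + 1^2 = 3
Explicitly: 3, h(3, 3, 3), f(3, 3).
So |H| = 3.
Ground atoms are formed by filling each argument slot of a predicate with a term from H, so an r-ary predicate gives |H|^r atoms:
  Link: 3^3 = 27;  Edge: 3;  Path: 3^3 = 27
Total ground atoms: 27 + 3 + 27 = 57.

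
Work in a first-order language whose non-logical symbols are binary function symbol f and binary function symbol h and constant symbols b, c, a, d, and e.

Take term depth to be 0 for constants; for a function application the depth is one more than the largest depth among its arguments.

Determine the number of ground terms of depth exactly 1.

Let N_k = |{terms of depth ≤ k}|. Then N_0 = 5 and N_k = 5 + N_{k-1}^2 + N_{k-1}^2 for k ≥ 1 (one summand per function symbol, arity giving the exponent).
N_0 = 5
N_1 = 5 + 5^2 + 5^2 = 55
Terms of depth exactly 1: N_1 − N_0 = 55 − 5 = 50.

50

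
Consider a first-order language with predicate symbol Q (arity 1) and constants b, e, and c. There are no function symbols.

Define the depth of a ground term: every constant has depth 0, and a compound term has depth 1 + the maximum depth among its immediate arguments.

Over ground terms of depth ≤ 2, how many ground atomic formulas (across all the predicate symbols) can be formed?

First count ground terms of depth ≤ 2.
With no function symbols every ground term is a constant, so there are exactly 3 ground terms at every depth bound.
N_0 = 3
N_1 = 3
N_2 = 3
Explicitly: b, e, c.
So |H| = 3.
Ground atoms are formed by filling each argument slot of a predicate with a term from H, so an r-ary predicate gives |H|^r atoms:
  Q: 3
Total ground atoms: 3.

3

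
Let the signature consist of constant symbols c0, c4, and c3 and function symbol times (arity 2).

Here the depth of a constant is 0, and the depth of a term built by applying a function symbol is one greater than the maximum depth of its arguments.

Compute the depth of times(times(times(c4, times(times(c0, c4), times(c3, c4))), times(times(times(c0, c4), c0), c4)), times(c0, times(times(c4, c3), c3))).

depth(times(c0, c4)) = 1 + max(0, 0) = 1
depth(times(c3, c4)) = 1 + max(0, 0) = 1
depth(times(times(c0, c4), times(c3, c4))) = 1 + max(1, 1) = 2
depth(times(c4, times(times(c0, c4), times(c3, c4)))) = 1 + max(0, 2) = 3
depth(times(times(c0, c4), c0)) = 1 + max(1, 0) = 2
depth(times(times(times(c0, c4), c0), c4)) = 1 + max(2, 0) = 3
depth(times(times(c4, times(times(c0, c4), times(c3, c4))), times(times(times(c0, c4), c0), c4))) = 1 + max(3, 3) = 4
depth(times(c4, c3)) = 1 + max(0, 0) = 1
depth(times(times(c4, c3), c3)) = 1 + max(1, 0) = 2
depth(times(c0, times(times(c4, c3), c3))) = 1 + max(0, 2) = 3
depth(times(times(times(c4, times(times(c0, c4), times(c3, c4))), times(times(times(c0, c4), c0), c4)), times(c0, times(times(c4, c3), c3)))) = 1 + max(4, 3) = 5

5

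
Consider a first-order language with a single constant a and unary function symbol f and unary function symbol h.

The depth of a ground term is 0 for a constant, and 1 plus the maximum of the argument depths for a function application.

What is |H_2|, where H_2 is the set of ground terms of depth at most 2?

Write N_k for the number of ground terms of depth ≤ k. A term of depth ≤ k is either a constant or a function symbol applied to arguments of depth ≤ k−1, so N_k = 1 + N_{k-1} + N_{k-1}.
N_0 = 1
N_1 = 1 + 1 + 1 = 3
N_2 = 1 + 3 + 3 = 7
Explicitly: a, f(a), f(f(a)), f(h(a)), h(a), h(f(a)), h(h(a)).

7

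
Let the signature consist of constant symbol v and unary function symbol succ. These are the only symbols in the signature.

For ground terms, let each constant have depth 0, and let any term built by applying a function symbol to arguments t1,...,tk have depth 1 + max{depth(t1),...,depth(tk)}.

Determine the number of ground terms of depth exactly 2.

1

Let N_k = |{terms of depth ≤ k}|. Then N_0 = 1 and N_k = 1 + N_{k-1} for k ≥ 1 (one summand per function symbol, arity giving the exponent).
N_0 = 1
N_1 = 1 + 1 = 2
N_2 = 1 + 2 = 3
Terms of depth exactly 2: N_2 − N_1 = 3 − 2 = 1.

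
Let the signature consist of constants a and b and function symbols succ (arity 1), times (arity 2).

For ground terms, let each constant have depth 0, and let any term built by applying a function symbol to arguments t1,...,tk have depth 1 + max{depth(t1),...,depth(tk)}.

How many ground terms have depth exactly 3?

5478

Let N_k = |{terms of depth ≤ k}|. Then N_0 = 2 and N_k = 2 + N_{k-1} + N_{k-1}^2 for k ≥ 1 (one summand per function symbol, arity giving the exponent).
N_0 = 2
N_1 = 2 + 2 + 2^2 = 8
N_2 = 2 + 8 + 8^2 = 74
N_3 = 2 + 74 + 74^2 = 5552
Terms of depth exactly 3: N_3 − N_2 = 5552 − 74 = 5478.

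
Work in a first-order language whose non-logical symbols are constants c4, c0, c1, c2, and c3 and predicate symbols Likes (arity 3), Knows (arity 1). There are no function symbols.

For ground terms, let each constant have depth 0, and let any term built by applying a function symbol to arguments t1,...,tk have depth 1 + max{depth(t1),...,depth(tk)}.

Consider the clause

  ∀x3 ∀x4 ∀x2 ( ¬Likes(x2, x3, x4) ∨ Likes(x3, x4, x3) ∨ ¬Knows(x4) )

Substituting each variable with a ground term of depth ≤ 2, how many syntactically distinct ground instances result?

Ground terms of depth ≤ 2:
  With no function symbols every ground term is a constant, so there are exactly 5 ground terms at every depth bound.
  N_0 = 5
  N_1 = 5
  N_2 = 5
  Explicitly: c4, c0, c1, c2, c3.
So there are 5 ground terms available for substitution.
The clause has 3 distinct variables (x3, x4, x2), each appearing in the body. In the free term algebra distinct substitutions yield syntactically distinct ground instances.
Number of ground instances = 5^3 = 125.

125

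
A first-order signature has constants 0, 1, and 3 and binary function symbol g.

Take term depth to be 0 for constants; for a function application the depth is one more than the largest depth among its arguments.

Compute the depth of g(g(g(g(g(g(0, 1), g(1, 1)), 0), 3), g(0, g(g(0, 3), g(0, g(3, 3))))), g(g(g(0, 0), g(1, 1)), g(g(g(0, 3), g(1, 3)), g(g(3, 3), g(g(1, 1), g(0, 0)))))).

6

depth(g(0, 1)) = 1 + max(0, 0) = 1
depth(g(1, 1)) = 1 + max(0, 0) = 1
depth(g(g(0, 1), g(1, 1))) = 1 + max(1, 1) = 2
depth(g(g(g(0, 1), g(1, 1)), 0)) = 1 + max(2, 0) = 3
depth(g(g(g(g(0, 1), g(1, 1)), 0), 3)) = 1 + max(3, 0) = 4
depth(g(0, 3)) = 1 + max(0, 0) = 1
depth(g(3, 3)) = 1 + max(0, 0) = 1
depth(g(0, g(3, 3))) = 1 + max(0, 1) = 2
depth(g(g(0, 3), g(0, g(3, 3)))) = 1 + max(1, 2) = 3
depth(g(0, g(g(0, 3), g(0, g(3, 3))))) = 1 + max(0, 3) = 4
depth(g(g(g(g(g(0, 1), g(1, 1)), 0), 3), g(0, g(g(0, 3), g(0, g(3, 3)))))) = 1 + max(4, 4) = 5
depth(g(0, 0)) = 1 + max(0, 0) = 1
depth(g(g(0, 0), g(1, 1))) = 1 + max(1, 1) = 2
depth(g(1, 3)) = 1 + max(0, 0) = 1
depth(g(g(0, 3), g(1, 3))) = 1 + max(1, 1) = 2
depth(g(g(1, 1), g(0, 0))) = 1 + max(1, 1) = 2
depth(g(g(3, 3), g(g(1, 1), g(0, 0)))) = 1 + max(1, 2) = 3
depth(g(g(g(0, 3), g(1, 3)), g(g(3, 3), g(g(1, 1), g(0, 0))))) = 1 + max(2, 3) = 4
depth(g(g(g(0, 0), g(1, 1)), g(g(g(0, 3), g(1, 3)), g(g(3, 3), g(g(1, 1), g(0, 0)))))) = 1 + max(2, 4) = 5
depth(g(g(g(g(g(g(0, 1), g(1, 1)), 0), 3), g(0, g(g(0, 3), g(0, g(3, 3))))), g(g(g(0, 0), g(1, 1)), g(g(g(0, 3), g(1, 3)), g(g(3, 3), g(g(1, 1), g(0, 0))))))) = 1 + max(5, 5) = 6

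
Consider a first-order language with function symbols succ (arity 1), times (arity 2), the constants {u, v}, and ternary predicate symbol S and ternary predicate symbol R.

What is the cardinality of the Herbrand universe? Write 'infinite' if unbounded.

The signature has at least one function symbol (succ, arity 1) and at least one constant (u).
Iterating succ gives infinitely many distinct ground terms: u, succ(u), succ(succ(u)), ...
So the Herbrand universe is infinite.

infinite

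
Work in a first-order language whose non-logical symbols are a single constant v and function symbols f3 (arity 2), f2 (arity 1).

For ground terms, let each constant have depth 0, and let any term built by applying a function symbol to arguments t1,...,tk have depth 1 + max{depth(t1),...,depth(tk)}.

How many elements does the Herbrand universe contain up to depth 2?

13

Write N_k for the number of ground terms of depth ≤ k. A term of depth ≤ k is either a constant or a function symbol applied to arguments of depth ≤ k−1, so N_k = 1 + N_{k-1}^2 + N_{k-1}.
N_0 = 1
N_1 = 1 + 1^2 + 1 = 3
N_2 = 1 + 3^2 + 3 = 13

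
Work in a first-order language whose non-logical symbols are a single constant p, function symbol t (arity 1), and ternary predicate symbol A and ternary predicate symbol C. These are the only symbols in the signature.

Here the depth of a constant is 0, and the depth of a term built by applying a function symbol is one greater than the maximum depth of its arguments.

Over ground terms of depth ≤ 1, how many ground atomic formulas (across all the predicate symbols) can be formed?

16

First count ground terms of depth ≤ 1.
Let N_k count ground terms of depth at most k. Each non-constant term of depth ≤ k is some function symbol applied to depth-≤(k−1) arguments, giving N_k = 1 + N_{k-1}.
N_0 = 1
N_1 = 1 + 1 = 2
So |H| = 2.
For each predicate symbol, the number of ground atoms is |H| raised to its arity; summing:
  A: 2^3 = 8;  C: 2^3 = 8
Total ground atoms: 8 + 8 = 16.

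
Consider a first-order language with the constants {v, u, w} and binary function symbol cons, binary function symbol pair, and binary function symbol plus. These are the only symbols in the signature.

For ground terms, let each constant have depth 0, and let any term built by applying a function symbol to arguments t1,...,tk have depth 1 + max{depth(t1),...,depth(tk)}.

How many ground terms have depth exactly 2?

2673

Let N_k count ground terms of depth at most k. Each non-constant term of depth ≤ k is some function symbol applied to depth-≤(k−1) arguments, giving N_k = 3 + N_{k-1}^2 + N_{k-1}^2 + N_{k-1}^2.
N_0 = 3
N_1 = 3 + 3^2 + 3^2 + 3^2 = 30
N_2 = 3 + 30^2 + 30^2 + 30^2 = 2703
Terms of depth exactly 2: N_2 − N_1 = 2703 − 30 = 2673.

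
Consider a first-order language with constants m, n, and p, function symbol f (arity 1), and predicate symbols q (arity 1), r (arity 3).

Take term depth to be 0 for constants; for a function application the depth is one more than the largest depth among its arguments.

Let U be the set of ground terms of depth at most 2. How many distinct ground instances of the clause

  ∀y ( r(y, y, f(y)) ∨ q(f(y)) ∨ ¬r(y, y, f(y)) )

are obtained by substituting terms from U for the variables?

9

Ground terms of depth ≤ 2:
  Let N_k = |{terms of depth ≤ k}|. Then N_0 = 3 and N_k = 3 + N_{k-1} for k ≥ 1 (one summand per function symbol, arity giving the exponent).
  N_0 = 3
  N_1 = 3 + 3 = 6
  N_2 = 3 + 6 = 9
So there are 9 ground terms available for substitution.
The clause has 1 distinct variable (y), which appears in the body. In the free term algebra distinct substitutions yield syntactically distinct ground instances.
Number of ground instances = 9.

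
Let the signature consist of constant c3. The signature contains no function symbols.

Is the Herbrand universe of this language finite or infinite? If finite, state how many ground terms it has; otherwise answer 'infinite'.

There are no function symbols, so the only ground term is the single constant.
The Herbrand universe is {c3}, finite with 1 element.

1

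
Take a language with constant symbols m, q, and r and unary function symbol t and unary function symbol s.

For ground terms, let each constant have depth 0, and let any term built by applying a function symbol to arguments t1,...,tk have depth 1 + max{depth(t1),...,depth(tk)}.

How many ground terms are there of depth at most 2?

21

Count level by level. With function symbols t/1, s/1, the terms of depth ≤ k are the 3 constants together with each function applied to depth-≤(k−1) tuples, so N_k = 3 + N_{k-1} + N_{k-1}.
N_0 = 3
N_1 = 3 + 3 + 3 = 9
N_2 = 3 + 9 + 9 = 21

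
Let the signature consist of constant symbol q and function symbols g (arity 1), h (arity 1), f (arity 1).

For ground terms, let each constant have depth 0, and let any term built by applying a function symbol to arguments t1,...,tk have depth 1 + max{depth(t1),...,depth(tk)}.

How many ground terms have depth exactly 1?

Let N_k count ground terms of depth at most k. Each non-constant term of depth ≤ k is some function symbol applied to depth-≤(k−1) arguments, giving N_k = 1 + N_{k-1} + N_{k-1} + N_{k-1}.
N_0 = 1
N_1 = 1 + 1 + 1 + 1 = 4
Terms of depth exactly 1: N_1 − N_0 = 4 − 1 = 3.

3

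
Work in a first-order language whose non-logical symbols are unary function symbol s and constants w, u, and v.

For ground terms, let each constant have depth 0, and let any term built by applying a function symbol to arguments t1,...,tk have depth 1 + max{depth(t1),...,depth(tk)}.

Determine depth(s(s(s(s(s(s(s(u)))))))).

depth(s(u)) = 1 + depth(u) = 1 + 0 = 1
depth(s(s(u))) = 1 + depth(s(u)) = 1 + 1 = 2
depth(s(s(s(u)))) = 1 + depth(s(s(u))) = 1 + 2 = 3
depth(s(s(s(s(u))))) = 1 + depth(s(s(s(u)))) = 1 + 3 = 4
depth(s(s(s(s(s(u)))))) = 1 + depth(s(s(s(s(u))))) = 1 + 4 = 5
depth(s(s(s(s(s(s(u))))))) = 1 + depth(s(s(s(s(s(u)))))) = 1 + 5 = 6
depth(s(s(s(s(s(s(s(u)))))))) = 1 + depth(s(s(s(s(s(s(u))))))) = 1 + 6 = 7

7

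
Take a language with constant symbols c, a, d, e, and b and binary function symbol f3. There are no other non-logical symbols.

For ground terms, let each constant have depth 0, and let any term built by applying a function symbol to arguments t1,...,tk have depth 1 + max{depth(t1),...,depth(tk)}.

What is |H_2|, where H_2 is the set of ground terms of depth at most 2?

If N_k denotes the number of depth-≤k ground terms, the 5 constants give N_0 = 5, and each function symbol of arity r contributes N_{k-1}^r new terms at level k: N_k = 5 + N_{k-1}^2.
N_0 = 5
N_1 = 5 + 5^2 = 30
N_2 = 5 + 30^2 = 905

905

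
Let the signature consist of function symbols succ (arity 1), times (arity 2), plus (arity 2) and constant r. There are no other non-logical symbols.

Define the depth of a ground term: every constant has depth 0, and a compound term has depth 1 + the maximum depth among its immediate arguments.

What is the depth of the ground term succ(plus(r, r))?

depth(plus(r, r)) = 1 + max(0, 0) = 1
depth(succ(plus(r, r))) = 1 + depth(plus(r, r)) = 1 + 1 = 2

2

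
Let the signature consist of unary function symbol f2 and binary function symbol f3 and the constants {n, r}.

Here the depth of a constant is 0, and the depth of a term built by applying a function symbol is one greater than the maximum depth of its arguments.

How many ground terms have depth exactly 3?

5478

Count level by level. With function symbols f2/1, f3/2, the terms of depth ≤ k are the 2 constants together with each function applied to depth-≤(k−1) tuples, so N_k = 2 + N_{k-1} + N_{k-1}^2.
N_0 = 2
N_1 = 2 + 2 + 2^2 = 8
N_2 = 2 + 8 + 8^2 = 74
N_3 = 2 + 74 + 74^2 = 5552
Terms of depth exactly 3: N_3 − N_2 = 5552 − 74 = 5478.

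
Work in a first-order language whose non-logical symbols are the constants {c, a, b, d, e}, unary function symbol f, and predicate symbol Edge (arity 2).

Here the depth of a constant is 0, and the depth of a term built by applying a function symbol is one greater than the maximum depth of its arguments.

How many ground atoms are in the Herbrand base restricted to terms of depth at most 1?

First count ground terms of depth ≤ 1.
Let N_k = |{terms of depth ≤ k}|. Then N_0 = 5 and N_k = 5 + N_{k-1} for k ≥ 1 (one summand per function symbol, arity giving the exponent).
N_0 = 5
N_1 = 5 + 5 = 10
Explicitly: c, a, b, d, e, f(c), f(a), f(b), f(d), f(e).
So |H| = 10.
Ground atoms are formed by filling each argument slot of a predicate with a term from H, so an r-ary predicate gives |H|^r atoms:
  Edge: 10^2 = 100
Total ground atoms: 100.

100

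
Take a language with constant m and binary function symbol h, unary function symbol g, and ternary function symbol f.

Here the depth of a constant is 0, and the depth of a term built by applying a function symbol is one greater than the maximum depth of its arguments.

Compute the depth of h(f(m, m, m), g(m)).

depth(f(m, m, m)) = 1 + max(0, 0, 0) = 1
depth(g(m)) = 1 + depth(m) = 1 + 0 = 1
depth(h(f(m, m, m), g(m))) = 1 + max(1, 1) = 2

2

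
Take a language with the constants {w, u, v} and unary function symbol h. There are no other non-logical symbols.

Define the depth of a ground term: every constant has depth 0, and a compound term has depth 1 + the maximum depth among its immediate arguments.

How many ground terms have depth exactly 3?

3

Write N_k for the number of ground terms of depth ≤ k. A term of depth ≤ k is either a constant or a function symbol applied to arguments of depth ≤ k−1, so N_k = 3 + N_{k-1}.
N_0 = 3
N_1 = 3 + 3 = 6
N_2 = 3 + 6 = 9
N_3 = 3 + 9 = 12
Terms of depth exactly 3: N_3 − N_2 = 12 − 9 = 3.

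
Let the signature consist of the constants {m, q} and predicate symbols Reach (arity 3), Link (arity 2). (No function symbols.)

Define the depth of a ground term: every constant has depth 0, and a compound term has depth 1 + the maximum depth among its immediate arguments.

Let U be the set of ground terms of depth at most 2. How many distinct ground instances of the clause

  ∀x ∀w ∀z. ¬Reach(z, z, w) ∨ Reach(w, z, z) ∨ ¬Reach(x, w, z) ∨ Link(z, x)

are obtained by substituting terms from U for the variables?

8

Ground terms of depth ≤ 2:
  With no function symbols every ground term is a constant, so there are exactly 2 ground terms at every depth bound.
  N_0 = 2
  N_1 = 2
  N_2 = 2
So there are 2 ground terms available for substitution.
There are 3 variables to instantiate (x, w, z), each occurring in at least one literal, so different choices give different ground instances.
Number of ground instances = 2^3 = 8.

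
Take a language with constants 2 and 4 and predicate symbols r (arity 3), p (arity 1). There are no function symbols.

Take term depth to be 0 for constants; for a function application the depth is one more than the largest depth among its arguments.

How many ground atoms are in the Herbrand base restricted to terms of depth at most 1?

First count ground terms of depth ≤ 1.
With no function symbols every ground term is a constant, so there are exactly 2 ground terms at every depth bound.
N_0 = 2
N_1 = 2
So |H| = 2.
For each predicate symbol, the number of ground atoms is |H| raised to its arity; summing:
  r: 2^3 = 8;  p: 2
Total ground atoms: 8 + 2 = 10.

10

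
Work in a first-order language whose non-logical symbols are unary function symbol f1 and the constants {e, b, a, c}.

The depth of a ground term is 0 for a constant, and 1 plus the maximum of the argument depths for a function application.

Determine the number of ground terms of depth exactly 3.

4

Count level by level. With function symbols f1/1, the terms of depth ≤ k are the 4 constants together with each function applied to depth-≤(k−1) tuples, so N_k = 4 + N_{k-1}.
N_0 = 4
N_1 = 4 + 4 = 8
N_2 = 4 + 8 = 12
N_3 = 4 + 12 = 16
Terms of depth exactly 3: N_3 − N_2 = 16 − 12 = 4.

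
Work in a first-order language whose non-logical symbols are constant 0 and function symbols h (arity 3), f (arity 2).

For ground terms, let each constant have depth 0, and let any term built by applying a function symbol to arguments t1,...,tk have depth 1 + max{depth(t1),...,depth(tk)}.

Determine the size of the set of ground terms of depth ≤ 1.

3

Let N_k = |{terms of depth ≤ k}|. Then N_0 = 1 and N_k = 1 + N_{k-1}^3 + N_{k-1}^2 for k ≥ 1 (one summand per function symbol, arity giving the exponent).
N_0 = 1
N_1 = 1 + 1^3 + 1^2 = 3
Explicitly: 0, h(0, 0, 0), f(0, 0).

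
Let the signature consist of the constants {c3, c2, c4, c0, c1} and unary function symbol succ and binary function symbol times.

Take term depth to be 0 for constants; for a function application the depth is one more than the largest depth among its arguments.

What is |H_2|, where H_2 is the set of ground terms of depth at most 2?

Write N_k for the number of ground terms of depth ≤ k. A term of depth ≤ k is either a constant or a function symbol applied to arguments of depth ≤ k−1, so N_k = 5 + N_{k-1} + N_{k-1}^2.
N_0 = 5
N_1 = 5 + 5 + 5^2 = 35
N_2 = 5 + 35 + 35^2 = 1265

1265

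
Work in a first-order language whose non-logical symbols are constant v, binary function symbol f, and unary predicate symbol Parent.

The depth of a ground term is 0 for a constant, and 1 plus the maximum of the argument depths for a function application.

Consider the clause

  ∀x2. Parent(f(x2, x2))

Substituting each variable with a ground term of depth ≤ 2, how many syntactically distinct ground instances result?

5

Ground terms of depth ≤ 2:
  Write N_k for the number of ground terms of depth ≤ k. A term of depth ≤ k is either a constant or a function symbol applied to arguments of depth ≤ k−1, so N_k = 1 + N_{k-1}^2.
  N_0 = 1
  N_1 = 1 + 1^2 = 2
  N_2 = 1 + 2^2 = 5
  Explicitly: v, f(v, v), f(v, f(v, v)), f(f(v, v), v), f(f(v, v), f(v, v)).
So there are 5 ground terms available for substitution.
The variable x2 ranges independently over the available ground terms, and distinct assignments produce distinct instances.
Number of ground instances = 5.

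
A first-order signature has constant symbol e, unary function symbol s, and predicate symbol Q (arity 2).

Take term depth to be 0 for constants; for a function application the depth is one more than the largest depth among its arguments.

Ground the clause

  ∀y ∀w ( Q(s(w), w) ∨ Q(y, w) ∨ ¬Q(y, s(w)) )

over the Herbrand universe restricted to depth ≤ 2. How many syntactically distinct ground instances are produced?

Ground terms of depth ≤ 2:
  Let N_k = |{terms of depth ≤ k}|. Then N_0 = 1 and N_k = 1 + N_{k-1} for k ≥ 1 (one summand per function symbol, arity giving the exponent).
  N_0 = 1
  N_1 = 1 + 1 = 2
  N_2 = 1 + 2 = 3
  Explicitly: e, s(e), s(s(e)).
So there are 3 ground terms available for substitution.
Each of y, w ranges independently over the available ground terms, and distinct assignments produce distinct instances.
Number of ground instances = 3^2 = 9.

9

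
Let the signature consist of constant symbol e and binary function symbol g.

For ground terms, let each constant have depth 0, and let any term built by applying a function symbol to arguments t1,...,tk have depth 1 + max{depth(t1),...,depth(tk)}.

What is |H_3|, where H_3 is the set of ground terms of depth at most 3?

Count level by level. With function symbols g/2, the terms of depth ≤ k are the 1 constant together with each function applied to depth-≤(k−1) tuples, so N_k = 1 + N_{k-1}^2.
N_0 = 1
N_1 = 1 + 1^2 = 2
N_2 = 1 + 2^2 = 5
N_3 = 1 + 5^2 = 26

26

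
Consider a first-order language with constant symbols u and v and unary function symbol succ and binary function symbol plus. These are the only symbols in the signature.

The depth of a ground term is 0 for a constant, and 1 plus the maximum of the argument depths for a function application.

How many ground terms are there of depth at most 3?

Count level by level. With function symbols succ/1, plus/2, the terms of depth ≤ k are the 2 constants together with each function applied to depth-≤(k−1) tuples, so N_k = 2 + N_{k-1} + N_{k-1}^2.
N_0 = 2
N_1 = 2 + 2 + 2^2 = 8
N_2 = 2 + 8 + 8^2 = 74
N_3 = 2 + 74 + 74^2 = 5552

5552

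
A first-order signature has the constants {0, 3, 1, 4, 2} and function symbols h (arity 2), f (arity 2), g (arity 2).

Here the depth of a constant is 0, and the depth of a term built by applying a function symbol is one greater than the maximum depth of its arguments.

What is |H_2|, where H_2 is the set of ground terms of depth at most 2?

19205

Let N_k count ground terms of depth at most k. Each non-constant term of depth ≤ k is some function symbol applied to depth-≤(k−1) arguments, giving N_k = 5 + N_{k-1}^2 + N_{k-1}^2 + N_{k-1}^2.
N_0 = 5
N_1 = 5 + 5^2 + 5^2 + 5^2 = 80
N_2 = 5 + 80^2 + 80^2 + 80^2 = 19205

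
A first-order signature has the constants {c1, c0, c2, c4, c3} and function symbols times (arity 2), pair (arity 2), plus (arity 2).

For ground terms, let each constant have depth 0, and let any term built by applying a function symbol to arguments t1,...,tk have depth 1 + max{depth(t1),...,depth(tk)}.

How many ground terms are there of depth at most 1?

80

If N_k denotes the number of depth-≤k ground terms, the 5 constants give N_0 = 5, and each function symbol of arity r contributes N_{k-1}^r new terms at level k: N_k = 5 + N_{k-1}^2 + N_{k-1}^2 + N_{k-1}^2.
N_0 = 5
N_1 = 5 + 5^2 + 5^2 + 5^2 = 80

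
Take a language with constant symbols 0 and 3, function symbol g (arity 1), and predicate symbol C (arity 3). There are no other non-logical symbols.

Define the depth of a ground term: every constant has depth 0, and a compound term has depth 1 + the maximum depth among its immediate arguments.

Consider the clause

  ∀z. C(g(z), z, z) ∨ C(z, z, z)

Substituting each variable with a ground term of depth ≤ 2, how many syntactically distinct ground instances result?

Ground terms of depth ≤ 2:
  If N_k denotes the number of depth-≤k ground terms, the 2 constants give N_0 = 2, and each function symbol of arity r contributes N_{k-1}^r new terms at level k: N_k = 2 + N_{k-1}.
  N_0 = 2
  N_1 = 2 + 2 = 4
  N_2 = 2 + 4 = 6
  Explicitly: 0, 3, g(0), g(3), g(g(0)), g(g(3)).
So there are 6 ground terms available for substitution.
The clause has 1 distinct variable (z), which appears in the body. In the free term algebra distinct substitutions yield syntactically distinct ground instances.
Number of ground instances = 6.

6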